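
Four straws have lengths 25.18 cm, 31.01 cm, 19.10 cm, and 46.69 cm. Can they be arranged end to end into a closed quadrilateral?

Yes

A quadrilateral exists iff every side is shorter than the sum of the others — equivalently, the longest side is less than the sum of the rest.
Longest side 46.69 < 75.29 (sum of the remaining 3), so yes.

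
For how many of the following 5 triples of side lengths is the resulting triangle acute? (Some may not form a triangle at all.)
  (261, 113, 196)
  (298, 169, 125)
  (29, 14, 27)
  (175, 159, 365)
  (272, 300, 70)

1

(261,113,196): 113²+196² = 51185 < 68121 = 261² → obtuse
(298,169,125): 125+169 ≤ 298, not a triangle
(29,14,27): 14²+27² = 925 > 841 = 29² → acute
(175,159,365): 159+175 ≤ 365, not a triangle
(272,300,70): 70²+272² = 78884 < 90000 = 300² → obtuse
1 of the 5 is acute.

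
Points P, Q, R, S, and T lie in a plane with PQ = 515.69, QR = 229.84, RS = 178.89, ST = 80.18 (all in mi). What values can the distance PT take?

The maximum is all hops collinear in one direction: 515.69 + 229.84 + 178.89 + 80.18 = 1004.60.
The longest hop is 515.69; the others sum to 488.91. Folding the others back against it leaves at least 515.69 − 488.91 = 26.78.

26.78 ≤ PT ≤ 1004.60 mi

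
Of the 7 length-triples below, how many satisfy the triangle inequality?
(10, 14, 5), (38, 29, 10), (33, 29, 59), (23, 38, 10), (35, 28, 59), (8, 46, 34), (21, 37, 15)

(5,10,14): 5+10 > 14 → valid
(10,29,38): 10+29 > 38 → valid
(29,33,59): 29+33 > 59 → valid
(10,23,38): 10+23 ≤ 38 → not valid
(28,35,59): 28+35 > 59 → valid
(8,34,46): 8+34 ≤ 46 → not valid
(15,21,37): 15+21 ≤ 37 → not valid
4 of the 7 triples form a triangle.

4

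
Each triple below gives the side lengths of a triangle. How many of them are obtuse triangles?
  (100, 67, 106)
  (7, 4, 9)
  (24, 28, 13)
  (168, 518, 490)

(100,67,106): 67²+100² = 14489 > 11236 = 106² → acute
(7,4,9): 4²+7² = 65 < 81 = 9² → obtuse
(24,28,13): 13²+24² = 745 < 784 = 28² → obtuse
(168,518,490): 168²+490² = 268324 = 518² → right
2 of the 4 are obtuse.

2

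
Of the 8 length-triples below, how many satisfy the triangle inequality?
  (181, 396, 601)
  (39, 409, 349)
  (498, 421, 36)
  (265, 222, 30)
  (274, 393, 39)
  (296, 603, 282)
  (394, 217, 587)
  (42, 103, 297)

1

(181,396,601): 181+396 ≤ 601 → not valid
(39,349,409): 39+349 ≤ 409 → not valid
(36,421,498): 36+421 ≤ 498 → not valid
(30,222,265): 30+222 ≤ 265 → not valid
(39,274,393): 39+274 ≤ 393 → not valid
(282,296,603): 282+296 ≤ 603 → not valid
(217,394,587): 217+394 > 587 → valid
(42,103,297): 42+103 ≤ 297 → not valid
1 of the 8 triples forms a triangle.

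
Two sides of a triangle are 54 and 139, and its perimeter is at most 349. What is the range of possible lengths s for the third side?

Triangle inequality alone gives 85 < s < 193.
The perimeter condition gives s ≤ 349 − 54 − 139 = 156.
Intersecting the two: 85 < s ≤ 156.

85 < s ≤ 156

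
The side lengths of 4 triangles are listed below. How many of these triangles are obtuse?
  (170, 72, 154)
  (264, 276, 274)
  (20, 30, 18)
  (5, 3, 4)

1

(170,72,154): 72²+154² = 28900 = 170² → right
(264,276,274): 264²+274² = 144772 > 76176 = 276² → acute
(20,30,18): 18²+20² = 724 < 900 = 30² → obtuse
(5,3,4): 3²+4² = 25 = 5² → right
1 of the 4 is obtuse.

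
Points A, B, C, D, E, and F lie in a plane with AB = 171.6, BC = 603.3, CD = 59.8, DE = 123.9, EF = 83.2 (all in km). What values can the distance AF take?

164.8 ≤ AF ≤ 1041.8 km

The maximum is all hops collinear in one direction: 171.6 + 603.3 + 59.8 + 123.9 + 83.2 = 1041.8.
The longest hop is 603.3; the others sum to 438.5. Folding the others back against it leaves at least 603.3 − 438.5 = 164.8.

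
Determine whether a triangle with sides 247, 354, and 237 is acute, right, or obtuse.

obtuse

Compare the square of the longest side to the sum of squares of the other two: 237² + 247² = 117178 < 125316 = 354².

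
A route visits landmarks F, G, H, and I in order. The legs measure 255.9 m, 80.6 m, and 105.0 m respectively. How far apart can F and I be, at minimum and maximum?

70.3 ≤ FI ≤ 441.5 m

The maximum is all hops collinear in one direction: 255.9 + 80.6 + 105.0 = 441.5.
The longest hop is 255.9; the others sum to 185.6. Folding the others back against it leaves at least 255.9 − 185.6 = 70.3.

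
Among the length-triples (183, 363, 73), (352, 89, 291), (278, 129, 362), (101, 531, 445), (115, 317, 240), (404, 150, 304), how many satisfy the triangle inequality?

(73,183,363): 73+183 ≤ 363 → not valid
(89,291,352): 89+291 > 352 → valid
(129,278,362): 129+278 > 362 → valid
(101,445,531): 101+445 > 531 → valid
(115,240,317): 115+240 > 317 → valid
(150,304,404): 150+304 > 404 → valid
5 of the 6 triples form a triangle.

5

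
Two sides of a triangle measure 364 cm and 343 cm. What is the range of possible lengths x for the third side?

By the triangle inequality, x must be less than 364 + 343 = 707 and greater than |364 − 343| = 21.

21 < x < 707 (cm)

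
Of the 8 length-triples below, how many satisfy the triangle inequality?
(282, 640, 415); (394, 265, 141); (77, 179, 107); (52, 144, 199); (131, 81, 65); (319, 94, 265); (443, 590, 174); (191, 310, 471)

(282,415,640): 282+415 > 640 → valid
(141,265,394): 141+265 > 394 → valid
(77,107,179): 77+107 > 179 → valid
(52,144,199): 52+144 ≤ 199 → not valid
(65,81,131): 65+81 > 131 → valid
(94,265,319): 94+265 > 319 → valid
(174,443,590): 174+443 > 590 → valid
(191,310,471): 191+310 > 471 → valid
7 of the 8 triples form a triangle.

7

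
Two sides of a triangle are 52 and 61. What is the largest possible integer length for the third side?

The third side must be strictly less than 52 + 61 = 113.
The largest integer below 113 is 112.

112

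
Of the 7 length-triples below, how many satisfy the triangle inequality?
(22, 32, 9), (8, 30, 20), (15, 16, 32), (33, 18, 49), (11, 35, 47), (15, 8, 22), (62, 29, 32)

(9,22,32): 9+22 ≤ 32 → not valid
(8,20,30): 8+20 ≤ 30 → not valid
(15,16,32): 15+16 ≤ 32 → not valid
(18,33,49): 18+33 > 49 → valid
(11,35,47): 11+35 ≤ 47 → not valid
(8,15,22): 8+15 > 22 → valid
(29,32,62): 29+32 ≤ 62 → not valid
2 of the 7 triples form a triangle.

2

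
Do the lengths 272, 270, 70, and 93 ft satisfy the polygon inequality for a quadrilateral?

A quadrilateral exists iff every side is shorter than the sum of the others — equivalently, the longest side is less than the sum of the rest.
Longest side 272 < 433 (sum of the remaining 3), so yes.

Yes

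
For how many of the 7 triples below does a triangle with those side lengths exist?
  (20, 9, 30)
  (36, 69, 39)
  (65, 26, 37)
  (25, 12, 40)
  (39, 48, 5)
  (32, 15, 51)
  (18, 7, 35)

1

(9,20,30): 9+20 ≤ 30 → not valid
(36,39,69): 36+39 > 69 → valid
(26,37,65): 26+37 ≤ 65 → not valid
(12,25,40): 12+25 ≤ 40 → not valid
(5,39,48): 5+39 ≤ 48 → not valid
(15,32,51): 15+32 ≤ 51 → not valid
(7,18,35): 7+18 ≤ 35 → not valid
1 of the 7 triples forms a triangle.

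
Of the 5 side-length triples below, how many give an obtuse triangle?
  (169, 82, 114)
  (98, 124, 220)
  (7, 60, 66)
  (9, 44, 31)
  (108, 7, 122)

3

(169,82,114): 82²+114² = 19720 < 28561 = 169² → obtuse
(98,124,220): 98²+124² = 24980 < 48400 = 220² → obtuse
(7,60,66): 7²+60² = 3649 < 4356 = 66² → obtuse
(9,44,31): 9+31 ≤ 44, not a triangle
(108,7,122): 7+108 ≤ 122, not a triangle
3 of the 5 are obtuse.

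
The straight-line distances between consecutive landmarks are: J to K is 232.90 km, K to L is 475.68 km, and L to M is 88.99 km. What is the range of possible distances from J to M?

153.79 ≤ JM ≤ 797.57 km

The maximum is all hops collinear in one direction: 232.90 + 475.68 + 88.99 = 797.57.
The longest hop is 475.68; the others sum to 321.89. Folding the others back against it leaves at least 475.68 − 321.89 = 153.79.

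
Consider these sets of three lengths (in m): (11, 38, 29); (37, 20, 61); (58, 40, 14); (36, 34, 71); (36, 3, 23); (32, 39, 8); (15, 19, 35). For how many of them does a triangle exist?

(11,29,38): 11+29 > 38 → valid
(20,37,61): 20+37 ≤ 61 → not valid
(14,40,58): 14+40 ≤ 58 → not valid
(34,36,71): 34+36 ≤ 71 → not valid
(3,23,36): 3+23 ≤ 36 → not valid
(8,32,39): 8+32 > 39 → valid
(15,19,35): 15+19 ≤ 35 → not valid
2 of the 7 triples form a triangle.

2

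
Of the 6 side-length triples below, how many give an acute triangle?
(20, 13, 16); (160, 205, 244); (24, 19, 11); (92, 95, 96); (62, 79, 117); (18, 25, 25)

(20,13,16): 13²+16² = 425 > 400 = 20² → acute
(160,205,244): 160²+205² = 67625 > 59536 = 244² → acute
(24,19,11): 11²+19² = 482 < 576 = 24² → obtuse
(92,95,96): 92²+95² = 17489 > 9216 = 96² → acute
(62,79,117): 62²+79² = 10085 < 13689 = 117² → obtuse
(18,25,25): 18²+25² = 949 > 625 = 25² → acute
4 of the 6 are acute.

4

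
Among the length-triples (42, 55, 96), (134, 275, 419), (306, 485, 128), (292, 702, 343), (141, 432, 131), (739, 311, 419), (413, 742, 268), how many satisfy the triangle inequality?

(42,55,96): 42+55 > 96 → valid
(134,275,419): 134+275 ≤ 419 → not valid
(128,306,485): 128+306 ≤ 485 → not valid
(292,343,702): 292+343 ≤ 702 → not valid
(131,141,432): 131+141 ≤ 432 → not valid
(311,419,739): 311+419 ≤ 739 → not valid
(268,413,742): 268+413 ≤ 742 → not valid
1 of the 7 triples forms a triangle.

1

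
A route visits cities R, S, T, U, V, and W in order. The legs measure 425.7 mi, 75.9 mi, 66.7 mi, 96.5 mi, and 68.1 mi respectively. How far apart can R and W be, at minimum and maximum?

The maximum is all hops collinear in one direction: 425.7 + 75.9 + 66.7 + 96.5 + 68.1 = 732.9.
The longest hop is 425.7; the others sum to 307.2. Folding the others back against it leaves at least 425.7 − 307.2 = 118.5.

118.5 ≤ RW ≤ 732.9 mi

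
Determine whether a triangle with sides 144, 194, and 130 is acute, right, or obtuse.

Compare the square of the longest side to the sum of squares of the other two: 130² + 144² = 37636 = 194².

right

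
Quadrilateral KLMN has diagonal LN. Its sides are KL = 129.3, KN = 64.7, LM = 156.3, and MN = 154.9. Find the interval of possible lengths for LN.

64.6 < LN < 194.0

From triangle KLN: |129.3 − 64.7| < LN < 129.3 + 64.7, i.e. 64.6 < LN < 194.0.
From triangle MLN: 1.4 < LN < 311.2.
Both must hold, so LN lies in the intersection.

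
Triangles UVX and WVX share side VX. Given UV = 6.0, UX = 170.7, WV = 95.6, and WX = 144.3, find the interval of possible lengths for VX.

164.7 < VX < 176.7

From triangle UVX: |6.0 − 170.7| < VX < 6.0 + 170.7, i.e. 164.7 < VX < 176.7.
From triangle WVX: 48.7 < VX < 239.9.
Both must hold, so VX lies in the intersection.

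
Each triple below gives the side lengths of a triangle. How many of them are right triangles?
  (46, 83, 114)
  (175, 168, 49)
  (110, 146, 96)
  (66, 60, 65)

(46,83,114): 46²+83² = 9005 < 12996 = 114² → obtuse
(175,168,49): 49²+168² = 30625 = 175² → right
(110,146,96): 96²+110² = 21316 = 146² → right
(66,60,65): 60²+65² = 7825 > 4356 = 66² → acute
2 of the 4 are right.

2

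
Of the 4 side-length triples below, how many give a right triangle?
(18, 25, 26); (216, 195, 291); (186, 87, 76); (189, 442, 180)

(18,25,26): 18²+25² = 949 > 676 = 26² → acute
(216,195,291): 195²+216² = 84681 = 291² → right
(186,87,76): 76+87 ≤ 186, not a triangle
(189,442,180): 180+189 ≤ 442, not a triangle
1 of the 4 is right.

1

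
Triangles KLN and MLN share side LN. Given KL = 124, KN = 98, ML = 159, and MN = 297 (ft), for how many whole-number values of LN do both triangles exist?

From triangle KLN: 26 < LN < 222.
From triangle MLN: 138 < LN < 456.
Intersection: 138 < LN < 222, so integers 139 through 221: 83 values.

83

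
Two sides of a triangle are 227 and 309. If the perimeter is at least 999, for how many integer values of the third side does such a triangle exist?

73

Triangle inequality: 82 < x < 536. Perimeter ≥ 999 gives x ≥ 999 − 227 − 309 = 463.
So 463 ≤ x < 536; integers 463 through 535: 73 values.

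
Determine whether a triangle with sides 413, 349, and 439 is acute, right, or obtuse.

Compare the square of the longest side to the sum of squares of the other two: 349² + 413² = 292370 > 192721 = 439².

acute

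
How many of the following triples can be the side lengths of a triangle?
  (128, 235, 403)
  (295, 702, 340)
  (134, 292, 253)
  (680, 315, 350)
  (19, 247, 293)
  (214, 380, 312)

(128,235,403): 128+235 ≤ 403 → not valid
(295,340,702): 295+340 ≤ 702 → not valid
(134,253,292): 134+253 > 292 → valid
(315,350,680): 315+350 ≤ 680 → not valid
(19,247,293): 19+247 ≤ 293 → not valid
(214,312,380): 214+312 > 380 → valid
2 of the 6 triples form a triangle.

2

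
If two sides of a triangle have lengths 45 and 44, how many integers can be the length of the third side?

87

The third side lies in the open interval (1, 89).
Integers from 2 to 88 inclusive: 88 − 2 + 1 = 87.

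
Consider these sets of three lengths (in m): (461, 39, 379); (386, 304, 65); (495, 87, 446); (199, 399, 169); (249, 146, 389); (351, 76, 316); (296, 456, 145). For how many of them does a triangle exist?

(39,379,461): 39+379 ≤ 461 → not valid
(65,304,386): 65+304 ≤ 386 → not valid
(87,446,495): 87+446 > 495 → valid
(169,199,399): 169+199 ≤ 399 → not valid
(146,249,389): 146+249 > 389 → valid
(76,316,351): 76+316 > 351 → valid
(145,296,456): 145+296 ≤ 456 → not valid
3 of the 7 triples form a triangle.

3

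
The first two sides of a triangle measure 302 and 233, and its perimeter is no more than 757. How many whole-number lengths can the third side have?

Triangle inequality: 69 < x < 535. Perimeter ≤ 757 gives x ≤ 757 − 302 − 233 = 222.
So 69 < x ≤ 222; integers 70 through 222: 153 values.

153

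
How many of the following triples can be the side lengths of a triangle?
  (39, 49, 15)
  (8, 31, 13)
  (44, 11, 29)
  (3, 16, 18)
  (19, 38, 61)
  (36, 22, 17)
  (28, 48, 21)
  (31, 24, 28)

5

(15,39,49): 15+39 > 49 → valid
(8,13,31): 8+13 ≤ 31 → not valid
(11,29,44): 11+29 ≤ 44 → not valid
(3,16,18): 3+16 > 18 → valid
(19,38,61): 19+38 ≤ 61 → not valid
(17,22,36): 17+22 > 36 → valid
(21,28,48): 21+28 > 48 → valid
(24,28,31): 24+28 > 31 → valid
5 of the 8 triples form a triangle.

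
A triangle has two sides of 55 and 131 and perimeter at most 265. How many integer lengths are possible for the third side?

3

Triangle inequality: 76 < x < 186. Perimeter ≤ 265 gives x ≤ 265 − 55 − 131 = 79.
So 76 < x ≤ 79; integers 77 through 79: 3 values.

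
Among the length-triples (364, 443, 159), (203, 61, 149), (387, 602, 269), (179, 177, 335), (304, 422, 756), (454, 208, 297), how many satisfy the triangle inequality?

5

(159,364,443): 159+364 > 443 → valid
(61,149,203): 61+149 > 203 → valid
(269,387,602): 269+387 > 602 → valid
(177,179,335): 177+179 > 335 → valid
(304,422,756): 304+422 ≤ 756 → not valid
(208,297,454): 208+297 > 454 → valid
5 of the 6 triples form a triangle.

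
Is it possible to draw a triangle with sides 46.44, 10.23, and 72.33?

The longest side is 72.33, but the other two sum to only 56.67.
56.67 < 72.33, so the triangle inequality fails.

No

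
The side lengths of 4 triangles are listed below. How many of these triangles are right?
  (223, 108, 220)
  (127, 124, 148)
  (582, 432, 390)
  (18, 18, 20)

1

(223,108,220): 108²+220² = 60064 > 49729 = 223² → acute
(127,124,148): 124²+127² = 31505 > 21904 = 148² → acute
(582,432,390): 390²+432² = 338724 = 582² → right
(18,18,20): 18²+18² = 648 > 400 = 20² → acute
1 of the 4 is right.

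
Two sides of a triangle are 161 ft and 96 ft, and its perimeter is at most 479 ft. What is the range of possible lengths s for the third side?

Triangle inequality alone gives 65 < s < 257.
The perimeter condition gives s ≤ 479 − 161 − 96 = 222.
Intersecting the two: 65 < s ≤ 222.

65 < s ≤ 222 ft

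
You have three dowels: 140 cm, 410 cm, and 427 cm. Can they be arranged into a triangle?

The longest side is 427, and the other two sum to 550.
Since 550 > 427, the triangle inequality holds.

Yes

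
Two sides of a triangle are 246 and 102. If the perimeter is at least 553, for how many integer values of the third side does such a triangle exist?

143

Triangle inequality: 144 < x < 348. Perimeter ≥ 553 gives x ≥ 553 − 246 − 102 = 205.
So 205 ≤ x < 348; integers 205 through 347: 143 values.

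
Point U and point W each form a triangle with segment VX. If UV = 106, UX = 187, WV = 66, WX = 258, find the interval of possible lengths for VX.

From triangle UVX: |106 − 187| < VX < 106 + 187, i.e. 81 < VX < 293.
From triangle WVX: 192 < VX < 324.
Both must hold, so VX lies in the intersection.

192 < VX < 293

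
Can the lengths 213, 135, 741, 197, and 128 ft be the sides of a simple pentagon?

For a pentagon, each side must be shorter than the sum of the others.
Here the longest side is 741, but the remaining 4 sides sum to only 673.

No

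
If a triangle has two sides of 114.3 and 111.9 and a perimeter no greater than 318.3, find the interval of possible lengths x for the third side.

2.4 < x ≤ 92.1

Triangle inequality alone gives 2.4 < x < 226.2.
The perimeter condition gives x ≤ 318.3 − 114.3 − 111.9 = 92.1.
Intersecting the two: 2.4 < x ≤ 92.1.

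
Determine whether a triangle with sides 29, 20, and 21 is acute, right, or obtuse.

right

Compare the square of the longest side to the sum of squares of the other two: 20² + 21² = 841 = 29².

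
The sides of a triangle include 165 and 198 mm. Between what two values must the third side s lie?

By the triangle inequality, s must be less than 165 + 198 = 363 and greater than |165 − 198| = 33.

33 < s < 363 (mm)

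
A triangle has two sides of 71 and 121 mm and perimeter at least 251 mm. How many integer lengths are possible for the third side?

133

Triangle inequality: 50 < x < 192. Perimeter ≥ 251 gives x ≥ 251 − 71 − 121 = 59.
So 59 ≤ x < 192; integers 59 through 191: 133 values.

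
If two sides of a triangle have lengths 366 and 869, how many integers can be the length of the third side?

The third side lies in the open interval (503, 1235).
Integers from 504 to 1234 inclusive: 1234 − 504 + 1 = 731.

731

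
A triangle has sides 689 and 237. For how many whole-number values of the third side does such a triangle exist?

473

The third side lies in the open interval (452, 926).
Integers from 453 to 925 inclusive: 925 − 453 + 1 = 473.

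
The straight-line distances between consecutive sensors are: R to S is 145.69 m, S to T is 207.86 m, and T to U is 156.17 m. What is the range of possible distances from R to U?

The maximum is all hops collinear in one direction: 145.69 + 207.86 + 156.17 = 509.72.
The longest hop is 207.86; the others sum to 301.86. Since 207.86 ≤ 301.86, the path can fold back on itself completely, so the minimum distance is 0.

0 ≤ RU ≤ 509.72 m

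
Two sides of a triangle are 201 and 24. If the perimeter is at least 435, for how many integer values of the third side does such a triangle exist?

15

Triangle inequality: 177 < x < 225. Perimeter ≥ 435 gives x ≥ 435 − 201 − 24 = 210.
So 210 ≤ x < 225; integers 210 through 224: 15 values.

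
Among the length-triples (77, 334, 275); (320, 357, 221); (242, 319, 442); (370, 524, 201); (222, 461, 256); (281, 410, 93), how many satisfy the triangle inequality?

(77,275,334): 77+275 > 334 → valid
(221,320,357): 221+320 > 357 → valid
(242,319,442): 242+319 > 442 → valid
(201,370,524): 201+370 > 524 → valid
(222,256,461): 222+256 > 461 → valid
(93,281,410): 93+281 ≤ 410 → not valid
5 of the 6 triples form a triangle.

5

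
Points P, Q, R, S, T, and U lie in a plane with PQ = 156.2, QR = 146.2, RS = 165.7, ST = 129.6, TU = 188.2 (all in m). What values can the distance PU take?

The maximum is all hops collinear in one direction: 156.2 + 146.2 + 165.7 + 129.6 + 188.2 = 785.9.
The longest hop is 188.2; the others sum to 597.7. Since 188.2 ≤ 597.7, the path can fold back on itself completely, so the minimum distance is 0.

0 ≤ PU ≤ 785.9 m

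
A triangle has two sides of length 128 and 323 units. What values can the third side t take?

By the triangle inequality, t must be less than 128 + 323 = 451 and greater than |128 − 323| = 195.

195 < t < 451 (units)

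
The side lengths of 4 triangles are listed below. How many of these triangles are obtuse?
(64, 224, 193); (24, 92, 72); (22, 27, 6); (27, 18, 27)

3

(64,224,193): 64²+193² = 41345 < 50176 = 224² → obtuse
(24,92,72): 24²+72² = 5760 < 8464 = 92² → obtuse
(22,27,6): 6²+22² = 520 < 729 = 27² → obtuse
(27,18,27): 18²+27² = 1053 > 729 = 27² → acute
3 of the 4 are obtuse.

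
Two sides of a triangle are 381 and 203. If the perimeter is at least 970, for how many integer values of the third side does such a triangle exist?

Triangle inequality: 178 < x < 584. Perimeter ≥ 970 gives x ≥ 970 − 381 − 203 = 386.
So 386 ≤ x < 584; integers 386 through 583: 198 values.

198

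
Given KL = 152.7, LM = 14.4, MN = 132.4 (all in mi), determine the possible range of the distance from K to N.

5.9 ≤ KN ≤ 299.5 mi

The maximum is all hops collinear in one direction: 152.7 + 14.4 + 132.4 = 299.5.
The longest hop is 152.7; the others sum to 146.8. Folding the others back against it leaves at least 152.7 − 146.8 = 5.9.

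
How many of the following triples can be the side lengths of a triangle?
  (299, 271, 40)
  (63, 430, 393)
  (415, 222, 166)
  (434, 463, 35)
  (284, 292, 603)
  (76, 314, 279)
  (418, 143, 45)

4

(40,271,299): 40+271 > 299 → valid
(63,393,430): 63+393 > 430 → valid
(166,222,415): 166+222 ≤ 415 → not valid
(35,434,463): 35+434 > 463 → valid
(284,292,603): 284+292 ≤ 603 → not valid
(76,279,314): 76+279 > 314 → valid
(45,143,418): 45+143 ≤ 418 → not valid
4 of the 7 triples form a triangle.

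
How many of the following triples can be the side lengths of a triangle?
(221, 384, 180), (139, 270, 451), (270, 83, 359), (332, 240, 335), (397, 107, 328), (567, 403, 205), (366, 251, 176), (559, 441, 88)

5

(180,221,384): 180+221 > 384 → valid
(139,270,451): 139+270 ≤ 451 → not valid
(83,270,359): 83+270 ≤ 359 → not valid
(240,332,335): 240+332 > 335 → valid
(107,328,397): 107+328 > 397 → valid
(205,403,567): 205+403 > 567 → valid
(176,251,366): 176+251 > 366 → valid
(88,441,559): 88+441 ≤ 559 → not valid
5 of the 8 triples form a triangle.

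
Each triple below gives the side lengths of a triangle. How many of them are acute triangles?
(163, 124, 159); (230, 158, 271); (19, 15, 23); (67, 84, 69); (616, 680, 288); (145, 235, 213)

(163,124,159): 124²+159² = 40657 > 26569 = 163² → acute
(230,158,271): 158²+230² = 77864 > 73441 = 271² → acute
(19,15,23): 15²+19² = 586 > 529 = 23² → acute
(67,84,69): 67²+69² = 9250 > 7056 = 84² → acute
(616,680,288): 288²+616² = 462400 = 680² → right
(145,235,213): 145²+213² = 66394 > 55225 = 235² → acute
5 of the 6 are acute.

5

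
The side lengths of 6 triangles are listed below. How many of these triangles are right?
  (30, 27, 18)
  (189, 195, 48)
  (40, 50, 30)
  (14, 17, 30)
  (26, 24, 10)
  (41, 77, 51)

(30,27,18): 18²+27² = 1053 > 900 = 30² → acute
(189,195,48): 48²+189² = 38025 = 195² → right
(40,50,30): 30²+40² = 2500 = 50² → right
(14,17,30): 14²+17² = 485 < 900 = 30² → obtuse
(26,24,10): 10²+24² = 676 = 26² → right
(41,77,51): 41²+51² = 4282 < 5929 = 77² → obtuse
3 of the 6 are right.

3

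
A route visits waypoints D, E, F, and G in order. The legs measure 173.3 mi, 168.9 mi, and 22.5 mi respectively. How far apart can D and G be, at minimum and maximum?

0 ≤ DG ≤ 364.7 mi

The maximum is all hops collinear in one direction: 173.3 + 168.9 + 22.5 = 364.7.
The longest hop is 173.3; the others sum to 191.4. Since 173.3 ≤ 191.4, the path can fold back on itself completely, so the minimum distance is 0.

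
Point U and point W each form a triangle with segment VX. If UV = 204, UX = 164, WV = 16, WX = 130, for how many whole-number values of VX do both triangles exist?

31

From triangle UVX: 40 < VX < 368.
From triangle WVX: 114 < VX < 146.
Intersection: 114 < VX < 146, so integers 115 through 145: 31 values.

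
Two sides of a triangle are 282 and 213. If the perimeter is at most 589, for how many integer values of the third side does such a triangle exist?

Triangle inequality: 69 < x < 495. Perimeter ≤ 589 gives x ≤ 589 − 282 − 213 = 94.
So 69 < x ≤ 94; integers 70 through 94: 25 values.

25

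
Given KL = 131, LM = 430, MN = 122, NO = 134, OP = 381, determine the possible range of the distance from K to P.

0 ≤ KP ≤ 1198

The maximum is all hops collinear in one direction: 131 + 430 + 122 + 134 + 381 = 1198.
The longest hop is 430; the others sum to 768. Since 430 ≤ 768, the path can fold back on itself completely, so the minimum distance is 0.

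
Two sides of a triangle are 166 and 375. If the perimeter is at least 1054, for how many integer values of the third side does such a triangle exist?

Triangle inequality: 209 < x < 541. Perimeter ≥ 1054 gives x ≥ 1054 − 166 − 375 = 513.
So 513 ≤ x < 541; integers 513 through 540: 28 values.

28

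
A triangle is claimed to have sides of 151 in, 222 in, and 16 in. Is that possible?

The longest side is 222, but the other two sum to only 167.
167 < 222, so the triangle inequality fails.

No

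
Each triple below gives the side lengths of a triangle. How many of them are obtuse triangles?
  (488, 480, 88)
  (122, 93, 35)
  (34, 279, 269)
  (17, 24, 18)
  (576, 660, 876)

(488,480,88): 88²+480² = 238144 = 488² → right
(122,93,35): 35²+93² = 9874 < 14884 = 122² → obtuse
(34,279,269): 34²+269² = 73517 < 77841 = 279² → obtuse
(17,24,18): 17²+18² = 613 > 576 = 24² → acute
(576,660,876): 576²+660² = 767376 = 876² → right
2 of the 5 are obtuse.

2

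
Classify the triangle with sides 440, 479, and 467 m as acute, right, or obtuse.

acute

Compare the square of the longest side to the sum of squares of the other two: 440² + 467² = 411689 > 229441 = 479².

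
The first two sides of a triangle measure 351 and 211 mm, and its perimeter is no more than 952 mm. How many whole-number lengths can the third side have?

Triangle inequality: 140 < x < 562. Perimeter ≤ 952 gives x ≤ 952 − 351 − 211 = 390.
So 140 < x ≤ 390; integers 141 through 390: 250 values.

250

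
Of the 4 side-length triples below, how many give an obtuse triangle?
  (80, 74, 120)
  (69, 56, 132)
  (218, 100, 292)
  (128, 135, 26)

3

(80,74,120): 74²+80² = 11876 < 14400 = 120² → obtuse
(69,56,132): 56+69 ≤ 132, not a triangle
(218,100,292): 100²+218² = 57524 < 85264 = 292² → obtuse
(128,135,26): 26²+128² = 17060 < 18225 = 135² → obtuse
3 of the 4 are obtuse.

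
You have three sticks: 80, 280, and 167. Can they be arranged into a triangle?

No

The longest side is 280, but the other two sum to only 247.
247 < 280, so the triangle inequality fails.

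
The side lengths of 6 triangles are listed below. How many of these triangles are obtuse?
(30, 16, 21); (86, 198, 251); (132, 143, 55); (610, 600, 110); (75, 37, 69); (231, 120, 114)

(30,16,21): 16²+21² = 697 < 900 = 30² → obtuse
(86,198,251): 86²+198² = 46600 < 63001 = 251² → obtuse
(132,143,55): 55²+132² = 20449 = 143² → right
(610,600,110): 110²+600² = 372100 = 610² → right
(75,37,69): 37²+69² = 6130 > 5625 = 75² → acute
(231,120,114): 114²+120² = 27396 < 53361 = 231² → obtuse
3 of the 6 are obtuse.

3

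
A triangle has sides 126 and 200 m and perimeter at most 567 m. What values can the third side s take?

Triangle inequality alone gives 74 < s < 326.
The perimeter condition gives s ≤ 567 − 126 − 200 = 241.
Intersecting the two: 74 < s ≤ 241.

74 < s ≤ 241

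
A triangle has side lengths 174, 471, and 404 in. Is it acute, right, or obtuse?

Compare the square of the longest side to the sum of squares of the other two: 174² + 404² = 193492 < 221841 = 471².

obtuse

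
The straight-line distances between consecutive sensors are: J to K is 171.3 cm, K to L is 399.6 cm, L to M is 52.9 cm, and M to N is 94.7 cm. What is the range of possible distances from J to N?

The maximum is all hops collinear in one direction: 171.3 + 399.6 + 52.9 + 94.7 = 718.5.
The longest hop is 399.6; the others sum to 318.9. Folding the others back against it leaves at least 399.6 − 318.9 = 80.7.

80.7 ≤ JN ≤ 718.5 cm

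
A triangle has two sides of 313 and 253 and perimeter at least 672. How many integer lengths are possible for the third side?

Triangle inequality: 60 < x < 566. Perimeter ≥ 672 gives x ≥ 672 − 313 − 253 = 106.
So 106 ≤ x < 566; integers 106 through 565: 460 values.

460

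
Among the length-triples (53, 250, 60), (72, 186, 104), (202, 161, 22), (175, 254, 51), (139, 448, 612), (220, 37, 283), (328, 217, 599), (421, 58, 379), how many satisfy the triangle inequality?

1

(53,60,250): 53+60 ≤ 250 → not valid
(72,104,186): 72+104 ≤ 186 → not valid
(22,161,202): 22+161 ≤ 202 → not valid
(51,175,254): 51+175 ≤ 254 → not valid
(139,448,612): 139+448 ≤ 612 → not valid
(37,220,283): 37+220 ≤ 283 → not valid
(217,328,599): 217+328 ≤ 599 → not valid
(58,379,421): 58+379 > 421 → valid
1 of the 8 triples forms a triangle.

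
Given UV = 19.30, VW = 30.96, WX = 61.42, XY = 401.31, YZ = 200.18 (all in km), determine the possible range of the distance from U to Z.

The maximum is all hops collinear in one direction: 19.30 + 30.96 + 61.42 + 401.31 + 200.18 = 713.17.
The longest hop is 401.31; the others sum to 311.86. Folding the others back against it leaves at least 401.31 − 311.86 = 89.45.

89.45 ≤ UZ ≤ 713.17 km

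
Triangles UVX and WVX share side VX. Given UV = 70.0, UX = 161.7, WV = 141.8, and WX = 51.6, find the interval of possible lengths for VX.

91.7 < VX < 193.4

From triangle UVX: |70.0 − 161.7| < VX < 70.0 + 161.7, i.e. 91.7 < VX < 231.7.
From triangle WVX: 90.2 < VX < 193.4.
Both must hold, so VX lies in the intersection.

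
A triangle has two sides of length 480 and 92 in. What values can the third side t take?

By the triangle inequality, t must be less than 480 + 92 = 572 and greater than |480 − 92| = 388.

388 < t < 572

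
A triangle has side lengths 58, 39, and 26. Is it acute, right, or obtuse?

Compare the square of the longest side to the sum of squares of the other two: 26² + 39² = 2197 < 3364 = 58².

obtuse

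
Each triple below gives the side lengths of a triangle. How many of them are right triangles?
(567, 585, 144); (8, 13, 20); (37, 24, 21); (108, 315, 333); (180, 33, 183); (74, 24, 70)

4

(567,585,144): 144²+567² = 342225 = 585² → right
(8,13,20): 8²+13² = 233 < 400 = 20² → obtuse
(37,24,21): 21²+24² = 1017 < 1369 = 37² → obtuse
(108,315,333): 108²+315² = 110889 = 333² → right
(180,33,183): 33²+180² = 33489 = 183² → right
(74,24,70): 24²+70² = 5476 = 74² → right
4 of the 6 are right.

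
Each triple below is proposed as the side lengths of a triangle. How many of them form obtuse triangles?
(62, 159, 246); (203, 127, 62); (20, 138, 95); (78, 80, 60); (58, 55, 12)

1

(62,159,246): 62+159 ≤ 246, not a triangle
(203,127,62): 62+127 ≤ 203, not a triangle
(20,138,95): 20+95 ≤ 138, not a triangle
(78,80,60): 60²+78² = 9684 > 6400 = 80² → acute
(58,55,12): 12²+55² = 3169 < 3364 = 58² → obtuse
1 of the 5 is obtuse.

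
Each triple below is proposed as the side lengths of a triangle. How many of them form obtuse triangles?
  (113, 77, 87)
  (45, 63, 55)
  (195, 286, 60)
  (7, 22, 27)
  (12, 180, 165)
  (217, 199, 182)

1

(113,77,87): 77²+87² = 13498 > 12769 = 113² → acute
(45,63,55): 45²+55² = 5050 > 3969 = 63² → acute
(195,286,60): 60+195 ≤ 286, not a triangle
(7,22,27): 7²+22² = 533 < 729 = 27² → obtuse
(12,180,165): 12+165 ≤ 180, not a triangle
(217,199,182): 182²+199² = 72725 > 47089 = 217² → acute
1 of the 6 is obtuse.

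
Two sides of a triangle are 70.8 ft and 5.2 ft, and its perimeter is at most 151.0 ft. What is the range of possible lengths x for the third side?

Triangle inequality alone gives 65.6 < x < 76.0.
The perimeter condition gives x ≤ 151.0 − 70.8 − 5.2 = 75.0.
Intersecting the two: 65.6 < x ≤ 75.0.

65.6 < x ≤ 75.0 ft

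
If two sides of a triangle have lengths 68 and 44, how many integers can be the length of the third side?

87

The third side lies in the open interval (24, 112).
Integers from 25 to 111 inclusive: 111 − 25 + 1 = 87.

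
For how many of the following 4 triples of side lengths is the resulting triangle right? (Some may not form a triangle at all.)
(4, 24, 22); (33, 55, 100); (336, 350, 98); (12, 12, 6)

(4,24,22): 4²+22² = 500 < 576 = 24² → obtuse
(33,55,100): 33+55 ≤ 100, not a triangle
(336,350,98): 98²+336² = 122500 = 350² → right
(12,12,6): 6²+12² = 180 > 144 = 12² → acute
1 of the 4 is right.

1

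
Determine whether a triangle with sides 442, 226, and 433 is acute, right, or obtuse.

acute

Compare the square of the longest side to the sum of squares of the other two: 226² + 433² = 238565 > 195364 = 442².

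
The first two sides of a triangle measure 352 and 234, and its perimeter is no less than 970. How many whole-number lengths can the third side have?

Triangle inequality: 118 < x < 586. Perimeter ≥ 970 gives x ≥ 970 − 352 − 234 = 384.
So 384 ≤ x < 586; integers 384 through 585: 202 values.

202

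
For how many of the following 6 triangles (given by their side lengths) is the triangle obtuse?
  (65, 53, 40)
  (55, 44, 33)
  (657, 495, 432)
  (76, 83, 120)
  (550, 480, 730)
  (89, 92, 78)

1

(65,53,40): 40²+53² = 4409 > 4225 = 65² → acute
(55,44,33): 33²+44² = 3025 = 55² → right
(657,495,432): 432²+495² = 431649 = 657² → right
(76,83,120): 76²+83² = 12665 < 14400 = 120² → obtuse
(550,480,730): 480²+550² = 532900 = 730² → right
(89,92,78): 78²+89² = 14005 > 8464 = 92² → acute
1 of the 6 is obtuse.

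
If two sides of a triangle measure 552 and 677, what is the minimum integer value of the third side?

The third side must be strictly greater than |552 − 677| = 125.
The smallest integer above 125 is 126.

126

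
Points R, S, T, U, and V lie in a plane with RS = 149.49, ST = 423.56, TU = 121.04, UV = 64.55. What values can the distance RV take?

88.48 ≤ RV ≤ 758.64

The maximum is all hops collinear in one direction: 149.49 + 423.56 + 121.04 + 64.55 = 758.64.
The longest hop is 423.56; the others sum to 335.08. Folding the others back against it leaves at least 423.56 − 335.08 = 88.48.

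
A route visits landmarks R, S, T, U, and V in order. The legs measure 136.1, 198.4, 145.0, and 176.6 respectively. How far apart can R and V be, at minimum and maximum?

0 ≤ RV ≤ 656.1

The maximum is all hops collinear in one direction: 136.1 + 198.4 + 145.0 + 176.6 = 656.1.
The longest hop is 198.4; the others sum to 457.7. Since 198.4 ≤ 457.7, the path can fold back on itself completely, so the minimum distance is 0.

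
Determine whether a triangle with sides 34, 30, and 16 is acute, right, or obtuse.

Compare the square of the longest side to the sum of squares of the other two: 16² + 30² = 1156 = 34².

right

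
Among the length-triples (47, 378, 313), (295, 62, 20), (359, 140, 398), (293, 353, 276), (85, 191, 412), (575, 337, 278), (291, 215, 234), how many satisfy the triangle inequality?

(47,313,378): 47+313 ≤ 378 → not valid
(20,62,295): 20+62 ≤ 295 → not valid
(140,359,398): 140+359 > 398 → valid
(276,293,353): 276+293 > 353 → valid
(85,191,412): 85+191 ≤ 412 → not valid
(278,337,575): 278+337 > 575 → valid
(215,234,291): 215+234 > 291 → valid
4 of the 7 triples form a triangle.

4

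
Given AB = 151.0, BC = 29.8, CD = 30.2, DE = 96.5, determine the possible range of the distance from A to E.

The maximum is all hops collinear in one direction: 151.0 + 29.8 + 30.2 + 96.5 = 307.5.
The longest hop is 151.0; the others sum to 156.5. Since 151.0 ≤ 156.5, the path can fold back on itself completely, so the minimum distance is 0.

0 ≤ AE ≤ 307.5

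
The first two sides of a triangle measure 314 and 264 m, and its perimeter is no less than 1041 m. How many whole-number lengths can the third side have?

Triangle inequality: 50 < x < 578. Perimeter ≥ 1041 gives x ≥ 1041 − 314 − 264 = 463.
So 463 ≤ x < 578; integers 463 through 577: 115 values.

115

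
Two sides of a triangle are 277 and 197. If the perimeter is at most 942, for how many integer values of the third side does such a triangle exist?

Triangle inequality: 80 < x < 474. Perimeter ≤ 942 gives x ≤ 942 − 277 − 197 = 468.
So 80 < x ≤ 468; integers 81 through 468: 388 values.

388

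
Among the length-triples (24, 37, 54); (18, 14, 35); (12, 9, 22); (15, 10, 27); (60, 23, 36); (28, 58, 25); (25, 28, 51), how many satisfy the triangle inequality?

(24,37,54): 24+37 > 54 → valid
(14,18,35): 14+18 ≤ 35 → not valid
(9,12,22): 9+12 ≤ 22 → not valid
(10,15,27): 10+15 ≤ 27 → not valid
(23,36,60): 23+36 ≤ 60 → not valid
(25,28,58): 25+28 ≤ 58 → not valid
(25,28,51): 25+28 > 51 → valid
2 of the 7 triples form a triangle.

2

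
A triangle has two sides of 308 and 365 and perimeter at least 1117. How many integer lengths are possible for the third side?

Triangle inequality: 57 < x < 673. Perimeter ≥ 1117 gives x ≥ 1117 − 308 − 365 = 444.
So 444 ≤ x < 673; integers 444 through 672: 229 values.

229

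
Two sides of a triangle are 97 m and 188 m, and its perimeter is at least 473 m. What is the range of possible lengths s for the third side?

Triangle inequality alone gives 91 < s < 285.
The perimeter condition gives s ≥ 473 − 97 − 188 = 188.
Intersecting the two: 188 ≤ s < 285.

188 ≤ s < 285 m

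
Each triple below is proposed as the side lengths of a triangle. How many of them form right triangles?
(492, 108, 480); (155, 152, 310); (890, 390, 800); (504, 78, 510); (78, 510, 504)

(492,108,480): 108²+480² = 242064 = 492² → right
(155,152,310): 152+155 ≤ 310, not a triangle
(890,390,800): 390²+800² = 792100 = 890² → right
(504,78,510): 78²+504² = 260100 = 510² → right
(78,510,504): 78²+504² = 260100 = 510² → right
4 of the 5 are right.

4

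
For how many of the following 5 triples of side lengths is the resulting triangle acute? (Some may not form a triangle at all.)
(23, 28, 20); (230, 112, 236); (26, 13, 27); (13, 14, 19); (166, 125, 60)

(23,28,20): 20²+23² = 929 > 784 = 28² → acute
(230,112,236): 112²+230² = 65444 > 55696 = 236² → acute
(26,13,27): 13²+26² = 845 > 729 = 27² → acute
(13,14,19): 13²+14² = 365 > 361 = 19² → acute
(166,125,60): 60²+125² = 19225 < 27556 = 166² → obtuse
4 of the 5 are acute.

4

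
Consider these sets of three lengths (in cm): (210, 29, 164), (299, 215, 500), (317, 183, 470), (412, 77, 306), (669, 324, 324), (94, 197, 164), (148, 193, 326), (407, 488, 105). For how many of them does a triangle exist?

5

(29,164,210): 29+164 ≤ 210 → not valid
(215,299,500): 215+299 > 500 → valid
(183,317,470): 183+317 > 470 → valid
(77,306,412): 77+306 ≤ 412 → not valid
(324,324,669): 324+324 ≤ 669 → not valid
(94,164,197): 94+164 > 197 → valid
(148,193,326): 148+193 > 326 → valid
(105,407,488): 105+407 > 488 → valid
5 of the 8 triples form a triangle.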